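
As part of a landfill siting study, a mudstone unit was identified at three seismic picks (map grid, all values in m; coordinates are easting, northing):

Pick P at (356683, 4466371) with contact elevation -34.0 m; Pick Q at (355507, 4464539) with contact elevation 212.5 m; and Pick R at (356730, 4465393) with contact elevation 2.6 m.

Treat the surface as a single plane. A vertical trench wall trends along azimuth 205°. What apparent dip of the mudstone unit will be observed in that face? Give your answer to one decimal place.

5.7°

Two edge vectors: Pick P→Pick Q = (-1176, -1832, 246.5), Pick P→Pick R = (47, -978, 36.6).
Normal n = (Pick P→Pick Q) × (Pick P→Pick R) = (174025.8, 54627.1, 1236232).
So ∂z/∂easting = −n_x/n_z = −0.14077 and ∂z/∂northing = −n_y/n_z = −0.04419.
Unit vector along 205° is (sin 205°, cos 205°) = (-0.4226, -0.9063).
Slope in that direction = a·(-0.4226) + b·(-0.9063) = 0.09954.
Apparent dip = arctan|0.09954| = 5.7° (true dip is 8.4°, so apparent ≤ true as expected).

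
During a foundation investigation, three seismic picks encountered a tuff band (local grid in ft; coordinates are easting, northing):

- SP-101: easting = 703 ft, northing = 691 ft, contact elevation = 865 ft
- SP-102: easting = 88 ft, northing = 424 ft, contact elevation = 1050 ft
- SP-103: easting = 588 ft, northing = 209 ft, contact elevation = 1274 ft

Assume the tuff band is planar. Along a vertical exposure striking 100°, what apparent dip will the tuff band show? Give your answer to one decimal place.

12.7°

Let the plane be z = a·easting + b·northing + c.
SP-102−SP-101: −615a − 267b = 185;  SP-103−SP-101: −115a − 482b = 409.
Solving gives a = 0.07539, b = −0.86653.
Unit vector along 100° is (sin 100°, cos 100°) = (0.9848, -0.1736).
Slope in that direction = a·(0.9848) + b·(-0.1736) = 0.22472.
Apparent dip = arctan|0.22472| = 12.7° (true dip is 41.0°, so apparent ≤ true as expected).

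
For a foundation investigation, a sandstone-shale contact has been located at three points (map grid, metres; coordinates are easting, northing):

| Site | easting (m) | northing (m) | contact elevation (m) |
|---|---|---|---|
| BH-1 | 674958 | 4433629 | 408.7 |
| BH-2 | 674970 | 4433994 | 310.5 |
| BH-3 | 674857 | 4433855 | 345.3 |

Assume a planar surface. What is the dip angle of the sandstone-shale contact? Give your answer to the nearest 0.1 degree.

15.2°

Two edge vectors: BH-1→BH-2 = (12, 365, -98.2), BH-1→BH-3 = (-101, 226, -63.4).
Normal n = (BH-1→BH-2) × (BH-1→BH-3) = (-947.8, 10679, 39577).
So ∂z/∂easting = −n_x/n_z = 0.02395 and ∂z/∂northing = −n_y/n_z = −0.26983.
Gradient magnitude |∇z| = √(a² + b²) = √(0.00057 + 0.07281) = 0.27089.
True dip = arctan(0.27089) = 15.2°, dipping toward N (azimuth ≈ 355°).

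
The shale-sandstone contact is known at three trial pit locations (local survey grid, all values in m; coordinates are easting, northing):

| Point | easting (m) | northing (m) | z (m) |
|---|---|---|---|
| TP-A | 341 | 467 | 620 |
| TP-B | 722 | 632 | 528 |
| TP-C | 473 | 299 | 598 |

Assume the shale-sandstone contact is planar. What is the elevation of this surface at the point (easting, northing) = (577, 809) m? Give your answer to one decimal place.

552.5 m

Let the plane be z = a·easting + b·northing + c.
TP-B−TP-A: 381a + 165b = −92;  TP-C−TP-A: 132a − 168b = −22.
Solving gives a = −0.22248, b = −0.04385.
Then c = 620 − a·341 − b·467 = 716.34.
At (577, 809): z = −128.4 − 35.5 + 716.34 = 552.5 m.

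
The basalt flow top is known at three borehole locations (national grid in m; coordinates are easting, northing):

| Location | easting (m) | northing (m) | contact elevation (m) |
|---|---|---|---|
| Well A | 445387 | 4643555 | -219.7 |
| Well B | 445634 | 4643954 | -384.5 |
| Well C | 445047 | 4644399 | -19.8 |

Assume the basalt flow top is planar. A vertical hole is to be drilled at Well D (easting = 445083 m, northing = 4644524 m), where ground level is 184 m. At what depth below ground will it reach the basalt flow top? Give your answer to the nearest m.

229 m

Two edge vectors: Well A→Well B = (247, 399, -164.8), Well A→Well C = (-340, 844, 199.9).
Normal n = (Well A→Well B) × (Well A→Well C) = (218851.3, 6656.7, 344128).
So ∂z/∂easting = −n_x/n_z = −0.63595900 and ∂z/∂northing = −n_y/n_z = −0.01934367.
Intercept c from Well A: -219.7 + 283247.87 + 89823.42 = 372851.59.
At (445083, 4644524): z_contact = −283054.5 − 89842.2 + 372851.59 = -45.1 m.
Depth below ground = 184 − (-45.1) = 229 m.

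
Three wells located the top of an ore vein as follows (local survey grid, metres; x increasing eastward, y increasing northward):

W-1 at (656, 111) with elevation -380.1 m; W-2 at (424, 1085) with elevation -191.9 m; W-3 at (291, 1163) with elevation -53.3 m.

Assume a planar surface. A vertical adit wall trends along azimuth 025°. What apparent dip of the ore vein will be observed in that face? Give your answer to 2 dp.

27.21°

Two edge vectors: W-1→W-2 = (-232, 974, 188.2), W-1→W-3 = (-365, 1052, 326.8).
Normal n = (W-1→W-2) × (W-1→W-3) = (120316.8, 7124.6, 111446).
So ∂z/∂x = −n_x/n_z = −1.07960 and ∂z/∂y = −n_y/n_z = −0.06393.
Unit vector along 025° is (sin 25°, cos 25°) = (0.4226, 0.9063).
Slope in that direction = a·(0.4226) + b·(0.9063) = −0.51420.
Apparent dip = arctan|0.51420| = 27.21° (true dip is 47.2°, so apparent ≤ true as expected).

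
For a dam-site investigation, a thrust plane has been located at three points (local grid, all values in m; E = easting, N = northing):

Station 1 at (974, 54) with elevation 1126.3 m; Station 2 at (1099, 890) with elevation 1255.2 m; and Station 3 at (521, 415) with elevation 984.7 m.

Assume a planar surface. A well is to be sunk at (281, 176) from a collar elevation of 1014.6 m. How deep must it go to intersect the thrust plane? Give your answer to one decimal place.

Let the plane be z = a·E + b·N + c.
Station 2−Station 1: 125a + 836b = 128.9;  Station 3−Station 1: −453a + 361b = −141.6.
Solving gives a = 0.389093, b = 0.096009.
Then c = 1126.3 − a·974 − b·54 = 742.14.
At (281, 176): z_contact = 109.34 + 16.90 + 742.14 = 868.37 m.
Depth below ground = 1014.6 − 868.37 = 146.2 m.

146.2 m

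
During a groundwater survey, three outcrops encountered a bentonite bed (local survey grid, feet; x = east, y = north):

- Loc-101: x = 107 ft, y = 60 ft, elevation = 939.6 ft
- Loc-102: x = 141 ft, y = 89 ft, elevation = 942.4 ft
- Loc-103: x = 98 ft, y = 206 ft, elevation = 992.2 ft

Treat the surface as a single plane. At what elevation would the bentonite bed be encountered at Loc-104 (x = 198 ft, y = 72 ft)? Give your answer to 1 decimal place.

Two edge vectors: Loc-101→Loc-102 = (34, 29, 2.8), Loc-101→Loc-103 = (-9, 146, 52.6).
Normal n = (Loc-101→Loc-102) × (Loc-101→Loc-103) = (1116.6, -1813.6, 5225).
So ∂z/∂x = −n_x/n_z = −0.21370 and ∂z/∂y = −n_y/n_z = 0.34710.
Intercept c from Loc-101: 939.6 + 22.87 − 20.83 = 941.64.
At (198, 72): z = −42.3 + 25.0 + 941.64 = 924.3 ft.

924.3 ft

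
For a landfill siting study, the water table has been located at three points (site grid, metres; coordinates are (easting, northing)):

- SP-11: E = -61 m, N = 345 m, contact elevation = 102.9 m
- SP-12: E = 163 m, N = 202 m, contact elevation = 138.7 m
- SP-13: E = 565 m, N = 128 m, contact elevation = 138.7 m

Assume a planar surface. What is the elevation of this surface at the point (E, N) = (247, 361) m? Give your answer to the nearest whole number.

77 m

Let the plane be z = a·E + b·N + c.
SP-12−SP-11: 224a − 143b = 35.8;  SP-13−SP-11: 626a − 217b = 35.8.
Solving gives a = −0.06476, b = −0.35179.
Then c = 102.9 − a·-61 − b·345 = 220.32.
At (247, 361): z = −16.0 − 127.0 + 220.32 = 77.3 m.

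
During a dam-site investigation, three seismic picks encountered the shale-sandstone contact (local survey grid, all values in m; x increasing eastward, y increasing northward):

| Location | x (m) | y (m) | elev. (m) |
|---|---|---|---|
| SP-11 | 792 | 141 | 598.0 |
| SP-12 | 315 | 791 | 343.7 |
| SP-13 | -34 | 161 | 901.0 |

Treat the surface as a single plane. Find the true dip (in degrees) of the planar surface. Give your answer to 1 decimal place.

37.7°

Two edge vectors: SP-11→SP-12 = (-477, 650, -254.3), SP-11→SP-13 = (-826, 20, 303).
Normal n = (SP-11→SP-12) × (SP-11→SP-13) = (202036, 354582.8, 527360).
So ∂z/∂x = −n_x/n_z = −0.38311 and ∂z/∂y = −n_y/n_z = −0.67237.
Gradient magnitude |∇z| = √(a² + b²) = √(0.14677 + 0.45209) = 0.77386.
True dip = arctan(0.77386) = 37.7°, dipping toward NNE (azimuth ≈ 030°).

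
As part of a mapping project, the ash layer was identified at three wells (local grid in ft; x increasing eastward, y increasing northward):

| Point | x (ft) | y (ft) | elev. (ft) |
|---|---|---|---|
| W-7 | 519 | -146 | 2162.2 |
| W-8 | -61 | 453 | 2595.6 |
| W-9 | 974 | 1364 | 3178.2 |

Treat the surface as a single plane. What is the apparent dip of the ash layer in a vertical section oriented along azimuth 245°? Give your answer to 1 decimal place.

Two edge vectors: W-7→W-8 = (-580, 599, 433.4), W-7→W-9 = (455, 1510, 1016).
Normal n = (W-7→W-8) × (W-7→W-9) = (-45850, 786477, -1148345).
So ∂z/∂x = −n_x/n_z = −0.03993 and ∂z/∂y = −n_y/n_z = 0.68488.
Unit vector along 245° is (sin 245°, cos 245°) = (-0.9063, -0.4226).
Slope in that direction = a·(-0.9063) + b·(-0.4226) = −0.25326.
Apparent dip = arctan|0.25326| = 14.2° (true dip is 34.5°, so apparent ≤ true as expected).

14.2°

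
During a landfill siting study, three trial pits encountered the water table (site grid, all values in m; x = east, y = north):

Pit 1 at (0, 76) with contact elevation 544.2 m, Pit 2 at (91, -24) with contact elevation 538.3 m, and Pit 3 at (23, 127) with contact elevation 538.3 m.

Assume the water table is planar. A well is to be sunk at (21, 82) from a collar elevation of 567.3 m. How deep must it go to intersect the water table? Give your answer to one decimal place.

26.1 m

Two edge vectors: Pit 1→Pit 2 = (91, -100, -5.9), Pit 1→Pit 3 = (23, 51, -5.9).
Normal n = (Pit 1→Pit 2) × (Pit 1→Pit 3) = (890.9, 401.2, 6941).
So ∂z/∂x = −n_x/n_z = −0.12835 and ∂z/∂y = −n_y/n_z = −0.05780.
Intercept c from Pit 1: 544.2 + 0.00 + 4.39 = 548.59.
At (21, 82): z_contact = −2.70 − 4.74 + 548.59 = 541.16 m.
Depth below ground = 567.3 − 541.16 = 26.1 m.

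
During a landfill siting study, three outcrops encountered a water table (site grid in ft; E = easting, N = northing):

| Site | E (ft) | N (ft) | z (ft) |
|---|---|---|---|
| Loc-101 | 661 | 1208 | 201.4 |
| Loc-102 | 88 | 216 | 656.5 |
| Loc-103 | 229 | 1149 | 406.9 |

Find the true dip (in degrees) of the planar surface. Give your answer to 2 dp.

26.15°

Let the plane be z = a·E + b·N + c.
Loc-102−Loc-101: −573a − 992b = 455.1;  Loc-103−Loc-101: −432a − 59b = 205.5.
Solving gives a = −0.44841, b = −0.19976.
Gradient magnitude |∇z| = √(a² + b²) = √(0.20107 + 0.03990) = 0.49089.
True dip = arctan(0.49089) = 26.15°, dipping toward ENE (azimuth ≈ 066°).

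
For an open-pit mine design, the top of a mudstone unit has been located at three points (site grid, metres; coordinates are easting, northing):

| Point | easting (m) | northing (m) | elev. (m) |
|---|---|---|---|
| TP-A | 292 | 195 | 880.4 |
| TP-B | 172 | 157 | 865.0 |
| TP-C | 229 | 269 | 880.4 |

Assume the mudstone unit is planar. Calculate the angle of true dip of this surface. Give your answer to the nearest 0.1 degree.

7.6°

Let the plane be z = a·easting + b·northing + c.
TP-B−TP-A: −120a − 38b = −15.4;  TP-C−TP-A: −63a + 74b = 0.
Solving gives a = 0.10108, b = 0.08606.
Gradient magnitude |∇z| = √(a² + b²) = √(0.01022 + 0.00741) = 0.13275.
True dip = arctan(0.13275) = 7.6°, dipping toward SW (azimuth ≈ 230°).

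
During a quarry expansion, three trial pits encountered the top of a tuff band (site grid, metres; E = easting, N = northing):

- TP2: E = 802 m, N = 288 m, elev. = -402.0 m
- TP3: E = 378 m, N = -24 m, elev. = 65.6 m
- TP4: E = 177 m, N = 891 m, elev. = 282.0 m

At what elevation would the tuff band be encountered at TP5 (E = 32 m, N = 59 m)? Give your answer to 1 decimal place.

445.5 m

Let the plane be z = a·E + b·N + c.
TP3−TP2: −424a − 312b = 467.6;  TP4−TP2: −625a + 603b = 684.
Solving gives a = −1.09918, b = −0.00496.
Then c = -402 − a·802 − b·288 = 480.97.
At (32, 59): z = −35.2 − 0.3 + 480.97 = 445.5 m.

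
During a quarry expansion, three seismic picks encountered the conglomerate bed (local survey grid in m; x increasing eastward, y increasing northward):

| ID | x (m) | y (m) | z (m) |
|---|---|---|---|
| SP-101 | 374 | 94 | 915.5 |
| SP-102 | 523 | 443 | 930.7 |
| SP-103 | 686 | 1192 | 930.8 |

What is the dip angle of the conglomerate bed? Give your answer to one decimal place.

12.0°

Let the plane be z = a·x + b·y + c.
SP-102−SP-101: 149a + 349b = 15.2;  SP-103−SP-101: 312a + 1098b = 15.3.
Solving gives a = 0.20744, b = −0.04501.
Gradient magnitude |∇z| = √(a² + b²) = √(0.04303 + 0.00203) = 0.21227.
True dip = arctan(0.21227) = 12.0°, dipping toward WNW (azimuth ≈ 282°).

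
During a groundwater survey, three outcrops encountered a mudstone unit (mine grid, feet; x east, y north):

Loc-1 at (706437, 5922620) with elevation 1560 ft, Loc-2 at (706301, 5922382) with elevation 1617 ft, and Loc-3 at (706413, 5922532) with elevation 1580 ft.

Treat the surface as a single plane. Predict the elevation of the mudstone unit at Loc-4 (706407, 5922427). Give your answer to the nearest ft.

Two edge vectors: Loc-1→Loc-2 = (-136, -238, 57), Loc-1→Loc-3 = (-24, -88, 20).
Normal n = (Loc-1→Loc-2) × (Loc-1→Loc-3) = (256, 1352, 6256).
So ∂z/∂x = −n_x/n_z = −0.04092072 and ∂z/∂y = −n_y/n_z = −0.21611253.
Intercept c from Loc-1: 1560 + 28907.91 + 1279952.40 = 1310420.31.
At (706407, 5922427): z = −28906.7 − 1279910.7 + 1310420.31 = 1602.9 ft.

1603 ft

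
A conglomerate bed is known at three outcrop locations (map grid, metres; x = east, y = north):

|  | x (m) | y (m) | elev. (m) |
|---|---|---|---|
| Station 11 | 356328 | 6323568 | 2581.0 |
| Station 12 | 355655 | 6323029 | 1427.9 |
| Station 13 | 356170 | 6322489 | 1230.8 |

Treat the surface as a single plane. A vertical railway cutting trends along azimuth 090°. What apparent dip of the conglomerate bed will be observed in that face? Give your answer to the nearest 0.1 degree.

38.9°

Two edge vectors: Station 11→Station 12 = (-673, -539, -1153.1), Station 11→Station 13 = (-158, -1079, -1350.2).
Normal n = (Station 11→Station 12) × (Station 11→Station 13) = (-516437.1, -726494.8, 641005).
So ∂z/∂x = −n_x/n_z = 0.80567 and ∂z/∂y = −n_y/n_z = 1.13337.
Unit vector along 090° is (sin 90°, cos 90°) = (1.0000, 0.0000).
Slope in that direction = a·(1.0000) + b·(0.0000) = 0.80567.
Apparent dip = arctan|0.80567| = 38.9° (true dip is 54.3°, so apparent ≤ true as expected).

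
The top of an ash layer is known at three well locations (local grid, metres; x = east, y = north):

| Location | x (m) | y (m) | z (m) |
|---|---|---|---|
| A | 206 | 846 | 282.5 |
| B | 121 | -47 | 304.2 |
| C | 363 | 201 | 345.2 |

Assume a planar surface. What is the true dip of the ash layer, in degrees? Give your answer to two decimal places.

Two edge vectors: A→B = (-85, -893, 21.7), A→C = (157, -645, 62.7).
Normal n = (A→B) × (A→C) = (-41994.6, 8736.4, 195026).
So ∂z/∂x = −n_x/n_z = 0.21533 and ∂z/∂y = −n_y/n_z = −0.04480.
Gradient magnitude |∇z| = √(a² + b²) = √(0.04637 + 0.00201) = 0.21994.
True dip = arctan(0.21994) = 12.40°, dipping toward WNW (azimuth ≈ 282°).

12.40°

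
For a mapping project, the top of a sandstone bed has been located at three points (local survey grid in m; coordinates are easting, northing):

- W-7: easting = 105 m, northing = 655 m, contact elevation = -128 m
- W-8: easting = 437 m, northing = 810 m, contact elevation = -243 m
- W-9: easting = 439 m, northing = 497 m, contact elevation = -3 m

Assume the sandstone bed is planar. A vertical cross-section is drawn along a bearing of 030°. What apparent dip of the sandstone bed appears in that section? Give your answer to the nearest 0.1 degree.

Two edge vectors: W-7→W-8 = (332, 155, -115), W-7→W-9 = (334, -158, 125).
Normal n = (W-7→W-8) × (W-7→W-9) = (1205, -79910, -104226).
So ∂z/∂easting = −n_x/n_z = 0.01156 and ∂z/∂northing = −n_y/n_z = −0.76670.
Unit vector along 030° is (sin 30°, cos 30°) = (0.5000, 0.8660).
Slope in that direction = a·(0.5000) + b·(0.8660) = −0.65820.
Apparent dip = arctan|0.65820| = 33.4° (true dip is 37.5°, so apparent ≤ true as expected).

33.4°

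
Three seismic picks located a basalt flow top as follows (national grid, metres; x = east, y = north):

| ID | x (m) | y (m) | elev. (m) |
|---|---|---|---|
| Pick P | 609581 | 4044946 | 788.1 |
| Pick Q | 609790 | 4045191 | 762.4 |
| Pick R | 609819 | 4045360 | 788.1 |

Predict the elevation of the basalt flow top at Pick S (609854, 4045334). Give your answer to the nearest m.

Two edge vectors: Pick P→Pick Q = (209, 245, -25.7), Pick P→Pick R = (238, 414, 0).
Normal n = (Pick P→Pick Q) × (Pick P→Pick R) = (10639.8, -6116.6, 28216).
So ∂z/∂x = −n_x/n_z = −0.37708392 and ∂z/∂y = −n_y/n_z = 0.21677771.
Intercept c from Pick P: 788.1 + 229863.20 − 876854.15 = −646202.85.
At (609854, 4045334): z = −229966.1 + 876938.3 − 646202.85 = 769.3 m.

769 m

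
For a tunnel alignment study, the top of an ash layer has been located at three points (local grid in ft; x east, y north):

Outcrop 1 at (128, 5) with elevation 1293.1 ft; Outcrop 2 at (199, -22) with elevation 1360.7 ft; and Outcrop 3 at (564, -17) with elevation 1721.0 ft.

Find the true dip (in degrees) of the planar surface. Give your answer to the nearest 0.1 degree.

Let the plane be z = a·x + b·y + c.
Outcrop 2−Outcrop 1: 71a − 27b = 67.6;  Outcrop 3−Outcrop 1: 436a − 22b = 427.9.
Solving gives a = 0.98591, b = 0.08886.
Gradient magnitude |∇z| = √(a² + b²) = √(0.97201 + 0.00790) = 0.98990.
True dip = arctan(0.98990) = 44.7°, dipping toward W (azimuth ≈ 265°).

44.7°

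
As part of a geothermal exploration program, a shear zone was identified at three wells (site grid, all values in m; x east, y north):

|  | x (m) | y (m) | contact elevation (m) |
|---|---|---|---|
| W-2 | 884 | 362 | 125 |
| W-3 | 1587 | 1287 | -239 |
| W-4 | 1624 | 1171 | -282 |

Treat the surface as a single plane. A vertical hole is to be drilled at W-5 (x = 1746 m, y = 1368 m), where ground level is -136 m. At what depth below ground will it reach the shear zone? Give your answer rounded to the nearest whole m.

204 m

Let the plane be z = a·x + b·y + c.
W-3−W-2: 703a + 925b = −364;  W-4−W-2: 740a + 809b = −407.
Solving gives a = −0.70827, b = 0.14477.
Then c = 125 − a·884 − b·362 = 698.71.
At (1746, 1368): z_contact = −1236.6 + 198.1 + 698.71 = -339.9 m.
Depth below ground = -136 − (-339.9) = 204 m.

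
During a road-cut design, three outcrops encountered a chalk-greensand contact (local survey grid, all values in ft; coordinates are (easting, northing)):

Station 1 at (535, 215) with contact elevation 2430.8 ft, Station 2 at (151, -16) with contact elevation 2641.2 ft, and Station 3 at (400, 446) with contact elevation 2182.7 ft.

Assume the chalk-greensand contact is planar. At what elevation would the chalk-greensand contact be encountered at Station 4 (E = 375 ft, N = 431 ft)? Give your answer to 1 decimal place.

Let the plane be z = a·E + b·N + c.
Station 2−Station 1: −384a − 231b = 210.4;  Station 3−Station 1: −135a + 231b = −248.1.
Solving gives a = 0.07264, b = −1.03157.
Then c = 2430.8 − a·535 − b·215 = 2613.73.
At (375, 431): z = 27.2 − 444.6 + 2613.73 = 2196.4 ft.

2196.4 ft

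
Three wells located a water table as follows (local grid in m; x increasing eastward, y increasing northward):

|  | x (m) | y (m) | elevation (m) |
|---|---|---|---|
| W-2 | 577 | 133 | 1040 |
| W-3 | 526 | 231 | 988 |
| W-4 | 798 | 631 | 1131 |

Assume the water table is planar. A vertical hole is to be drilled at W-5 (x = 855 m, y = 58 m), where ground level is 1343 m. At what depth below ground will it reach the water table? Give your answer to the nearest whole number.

86 m

Let the plane be z = a·x + b·y + c.
W-3−W-2: −51a + 98b = −52;  W-4−W-2: 221a + 498b = 91.
Solving gives a = 0.73984, b = −0.14559.
Then c = 1040 − a·577 − b·133 = 632.48.
At (855, 58): z_contact = 632.6 − 8.4 + 632.48 = 1256.6 m.
Depth below ground = 1343 − 1256.6 = 86 m.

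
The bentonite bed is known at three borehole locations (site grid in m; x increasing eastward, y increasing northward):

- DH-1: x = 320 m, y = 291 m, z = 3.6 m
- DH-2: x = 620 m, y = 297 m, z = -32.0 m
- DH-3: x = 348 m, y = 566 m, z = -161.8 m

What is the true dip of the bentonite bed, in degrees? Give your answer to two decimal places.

Let the plane be z = a·x + b·y + c.
DH-2−DH-1: 300a + 6b = −35.6;  DH-3−DH-1: 28a + 275b = −165.4.
Solving gives a = −0.10686, b = −0.59057.
Gradient magnitude |∇z| = √(a² + b²) = √(0.01142 + 0.34878) = 0.60016.
True dip = arctan(0.60016) = 30.97°, dipping toward N (azimuth ≈ 010°).

30.97°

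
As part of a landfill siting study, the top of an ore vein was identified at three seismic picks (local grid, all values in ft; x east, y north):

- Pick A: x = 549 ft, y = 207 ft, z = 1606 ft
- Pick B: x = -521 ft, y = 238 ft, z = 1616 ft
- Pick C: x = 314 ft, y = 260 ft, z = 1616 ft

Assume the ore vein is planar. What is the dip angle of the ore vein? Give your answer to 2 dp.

9.59°

Two edge vectors: Pick A→Pick B = (-1070, 31, 10), Pick A→Pick C = (-235, 53, 10).
Normal n = (Pick A→Pick B) × (Pick A→Pick C) = (-220, 8350, -49425).
So ∂z/∂x = −n_x/n_z = −0.00445 and ∂z/∂y = −n_y/n_z = 0.16894.
Gradient magnitude |∇z| = √(a² + b²) = √(0.00002 + 0.02854) = 0.16900.
True dip = arctan(0.16900) = 9.59°, dipping toward S (azimuth ≈ 178°).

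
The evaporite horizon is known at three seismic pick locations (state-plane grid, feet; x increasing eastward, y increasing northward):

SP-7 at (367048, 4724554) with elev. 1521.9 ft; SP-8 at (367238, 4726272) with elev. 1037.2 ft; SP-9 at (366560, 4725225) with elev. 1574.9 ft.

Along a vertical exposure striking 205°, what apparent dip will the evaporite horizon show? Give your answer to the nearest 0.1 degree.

21.5°

Two edge vectors: SP-7→SP-8 = (190, 1718, -484.7), SP-7→SP-9 = (-488, 671, 53).
Normal n = (SP-7→SP-8) × (SP-7→SP-9) = (416287.7, 226463.6, 965874).
So ∂z/∂x = −n_x/n_z = −0.43100 and ∂z/∂y = −n_y/n_z = −0.23446.
Unit vector along 205° is (sin 205°, cos 205°) = (-0.4226, -0.9063).
Slope in that direction = a·(-0.4226) + b·(-0.9063) = 0.39464.
Apparent dip = arctan|0.39464| = 21.5° (true dip is 26.1°, so apparent ≤ true as expected).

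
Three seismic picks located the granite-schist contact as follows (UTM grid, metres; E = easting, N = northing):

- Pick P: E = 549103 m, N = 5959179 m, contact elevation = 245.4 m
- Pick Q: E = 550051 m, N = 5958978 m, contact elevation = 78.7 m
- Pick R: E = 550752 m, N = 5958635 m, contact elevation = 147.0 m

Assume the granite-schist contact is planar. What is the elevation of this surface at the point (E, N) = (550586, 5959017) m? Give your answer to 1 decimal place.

-165.6 m

Let the plane be z = a·E + b·N + c.
Pick Q−Pick P: 948a − 201b = −166.7;  Pick R−Pick P: 1649a − 544b = −98.4.
Solving gives a = −0.384810841, b = −0.985575509.
Then c = 245.4 − a·549103 − b·5959179 = 6084767.06.
At (550586, 5959017): z = −211871.5 − 5873061.2 + 6084767.06 = -165.6 m.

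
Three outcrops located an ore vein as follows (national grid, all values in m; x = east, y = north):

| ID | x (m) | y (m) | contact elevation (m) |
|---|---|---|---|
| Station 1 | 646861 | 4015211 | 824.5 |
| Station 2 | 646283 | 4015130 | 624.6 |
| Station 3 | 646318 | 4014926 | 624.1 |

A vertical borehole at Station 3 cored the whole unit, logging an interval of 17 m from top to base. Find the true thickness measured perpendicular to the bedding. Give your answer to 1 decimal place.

16.1 m

Let the plane be z = a·x + b·y + c.
Station 2−Station 1: −578a − 81b = −199.9;  Station 3−Station 1: −543a − 285b = −200.4.
Solving gives a = 0.33739, b = 0.06034.
|∇z| = √(a²+b²) = 0.34274, so dip δ = arctan(0.34274) = 18.92°.
True thickness = vertical thickness × cos δ = 17 × cos 18.92° = 16.1 m.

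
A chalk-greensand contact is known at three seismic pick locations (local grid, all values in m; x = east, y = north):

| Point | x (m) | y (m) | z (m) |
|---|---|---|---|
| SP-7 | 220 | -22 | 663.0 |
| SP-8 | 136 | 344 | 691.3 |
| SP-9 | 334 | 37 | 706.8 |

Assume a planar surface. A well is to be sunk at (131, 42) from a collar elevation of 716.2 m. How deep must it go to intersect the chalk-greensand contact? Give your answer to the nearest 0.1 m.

Let the plane be z = a·x + b·y + c.
SP-8−SP-7: −84a + 366b = 28.3;  SP-9−SP-7: 114a + 59b = 43.8.
Solving gives a = 0.30765, b = 0.14793.
Then c = 663 − a·220 − b·-22 = 598.57.
At (131, 42): z_contact = 40.30 + 6.21 + 598.57 = 645.09 m.
Depth below ground = 716.2 − 645.09 = 71.1 m.

71.1 m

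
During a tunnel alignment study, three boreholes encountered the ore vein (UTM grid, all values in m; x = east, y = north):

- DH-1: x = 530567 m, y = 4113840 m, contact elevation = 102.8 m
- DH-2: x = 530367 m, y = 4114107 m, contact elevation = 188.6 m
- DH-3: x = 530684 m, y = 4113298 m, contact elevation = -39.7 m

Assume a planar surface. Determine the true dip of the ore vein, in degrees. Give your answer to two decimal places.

Let the plane be z = a·x + b·y + c.
DH-2−DH-1: −200a + 267b = 85.8;  DH-3−DH-1: 117a − 542b = −142.5.
Solving gives a = −0.10959, b = 0.23926.
Gradient magnitude |∇z| = √(a² + b²) = √(0.01201 + 0.05724) = 0.26316.
True dip = arctan(0.26316) = 14.74°, dipping toward SSE (azimuth ≈ 155°).

14.74°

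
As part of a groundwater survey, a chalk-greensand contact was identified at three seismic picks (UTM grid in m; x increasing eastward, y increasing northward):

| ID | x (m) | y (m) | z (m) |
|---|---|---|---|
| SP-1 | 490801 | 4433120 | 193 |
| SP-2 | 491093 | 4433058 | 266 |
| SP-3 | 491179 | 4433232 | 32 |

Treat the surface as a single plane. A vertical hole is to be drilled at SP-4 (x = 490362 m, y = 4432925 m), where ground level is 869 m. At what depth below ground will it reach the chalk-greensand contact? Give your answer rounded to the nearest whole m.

403 m

Let the plane be z = a·x + b·y + c.
SP-2−SP-1: 292a − 62b = 73;  SP-3−SP-1: 378a + 112b = −161.
Solving gives a = −0.03216958, b = −1.32892768.
Then c = 193 − a·490801 − b·4433120 = 5907277.74.
At (490362, 4432925): z_contact = −15774.7 − 5891036.7 + 5907277.74 = 466.3 m.
Depth below ground = 869 − 466.3 = 403 m.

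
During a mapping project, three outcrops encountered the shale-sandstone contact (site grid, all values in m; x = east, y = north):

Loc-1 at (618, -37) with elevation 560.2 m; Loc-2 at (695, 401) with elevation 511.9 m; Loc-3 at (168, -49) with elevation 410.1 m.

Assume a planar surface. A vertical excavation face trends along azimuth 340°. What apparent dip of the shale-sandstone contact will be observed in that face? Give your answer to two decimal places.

Two edge vectors: Loc-1→Loc-2 = (77, 438, -48.3), Loc-1→Loc-3 = (-450, -12, -150.1).
Normal n = (Loc-1→Loc-2) × (Loc-1→Loc-3) = (-66323.4, 33292.7, 196176).
So ∂z/∂x = −n_x/n_z = 0.33808 and ∂z/∂y = −n_y/n_z = −0.16971.
Unit vector along 340° is (sin 340°, cos 340°) = (-0.3420, 0.9397).
Slope in that direction = a·(-0.3420) + b·(0.9397) = −0.27510.
Apparent dip = arctan|0.27510| = 15.38° (true dip is 20.7°, so apparent ≤ true as expected).

15.38°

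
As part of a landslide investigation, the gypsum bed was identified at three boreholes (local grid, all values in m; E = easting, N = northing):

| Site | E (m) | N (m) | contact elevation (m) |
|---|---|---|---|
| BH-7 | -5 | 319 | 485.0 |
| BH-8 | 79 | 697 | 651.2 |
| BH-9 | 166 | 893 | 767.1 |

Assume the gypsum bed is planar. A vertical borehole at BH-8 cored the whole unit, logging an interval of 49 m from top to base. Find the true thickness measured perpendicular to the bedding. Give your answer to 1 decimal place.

39.3 m

Two edge vectors: BH-7→BH-8 = (84, 378, 166.2), BH-7→BH-9 = (171, 574, 282.1).
Normal n = (BH-7→BH-8) × (BH-7→BH-9) = (11235, 4723.8, -16422).
So ∂z/∂E = −n_x/n_z = 0.68414 and ∂z/∂N = −n_y/n_z = 0.28765.
|∇z| = √(a²+b²) = 0.74216, so dip δ = arctan(0.74216) = 36.58°.
True thickness = vertical thickness × cos δ = 49 × cos 36.58° = 39.3 m.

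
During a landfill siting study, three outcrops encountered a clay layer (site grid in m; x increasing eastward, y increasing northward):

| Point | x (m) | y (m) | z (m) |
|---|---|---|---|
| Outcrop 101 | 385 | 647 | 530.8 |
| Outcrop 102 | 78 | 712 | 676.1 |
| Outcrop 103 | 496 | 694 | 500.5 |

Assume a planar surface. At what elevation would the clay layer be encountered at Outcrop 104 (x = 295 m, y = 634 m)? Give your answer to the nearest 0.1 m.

Two edge vectors: Outcrop 101→Outcrop 102 = (-307, 65, 145.3), Outcrop 101→Outcrop 103 = (111, 47, -30.3).
Normal n = (Outcrop 101→Outcrop 102) × (Outcrop 101→Outcrop 103) = (-8798.6, 6826.2, -21644).
So ∂z/∂x = −n_x/n_z = −0.40651 and ∂z/∂y = −n_y/n_z = 0.31539.
Intercept c from Outcrop 101: 530.8 + 156.51 − 204.05 = 483.25.
At (295, 634): z = −119.9 + 200.0 + 483.25 = 563.3 m.

563.3 m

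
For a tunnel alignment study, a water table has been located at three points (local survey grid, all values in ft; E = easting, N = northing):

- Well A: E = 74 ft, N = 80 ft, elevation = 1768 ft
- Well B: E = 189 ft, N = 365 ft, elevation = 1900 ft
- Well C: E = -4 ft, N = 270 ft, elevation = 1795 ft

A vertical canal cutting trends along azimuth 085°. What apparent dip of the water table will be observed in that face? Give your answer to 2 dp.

Two edge vectors: Well A→Well B = (115, 285, 132), Well A→Well C = (-78, 190, 27).
Normal n = (Well A→Well B) × (Well A→Well C) = (-17385, -13401, 44080).
So ∂z/∂E = −n_x/n_z = 0.39440 and ∂z/∂N = −n_y/n_z = 0.30402.
Unit vector along 085° is (sin 85°, cos 85°) = (0.9962, 0.0872).
Slope in that direction = a·(0.9962) + b·(0.0872) = 0.41939.
Apparent dip = arctan|0.41939| = 22.75° (true dip is 26.5°, so apparent ≤ true as expected).

22.75°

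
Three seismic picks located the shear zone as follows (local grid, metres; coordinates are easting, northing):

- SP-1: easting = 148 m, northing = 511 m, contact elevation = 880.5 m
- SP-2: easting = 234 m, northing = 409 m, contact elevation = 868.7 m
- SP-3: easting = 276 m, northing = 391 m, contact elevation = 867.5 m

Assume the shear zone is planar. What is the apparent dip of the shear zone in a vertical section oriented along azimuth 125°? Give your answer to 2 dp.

Let the plane be z = a·easting + b·northing + c.
SP-2−SP-1: 86a − 102b = −11.8;  SP-3−SP-1: 128a − 120b = −13.
Solving gives a = 0.03289, b = 0.14342.
Unit vector along 125° is (sin 125°, cos 125°) = (0.8192, -0.5736).
Slope in that direction = a·(0.8192) + b·(-0.5736) = −0.05532.
Apparent dip = arctan|0.05532| = 3.17° (true dip is 8.4°, so apparent ≤ true as expected).

3.17°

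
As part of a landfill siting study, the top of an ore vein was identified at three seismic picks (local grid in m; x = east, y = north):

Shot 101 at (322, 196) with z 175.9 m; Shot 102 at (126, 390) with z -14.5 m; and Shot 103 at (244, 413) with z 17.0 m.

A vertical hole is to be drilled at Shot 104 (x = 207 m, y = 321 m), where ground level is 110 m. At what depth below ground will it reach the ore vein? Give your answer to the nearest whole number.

Let the plane be z = a·x + b·y + c.
Shot 102−Shot 101: −196a + 194b = −190.4;  Shot 103−Shot 101: −78a + 217b = −158.9.
Solving gives a = 0.38285, b = −0.59464.
Then c = 175.9 − a·322 − b·196 = 169.17.
At (207, 321): z_contact = 79.3 − 190.9 + 169.17 = 57.5 m.
Depth below ground = 110 − 57.5 = 52 m.

52 m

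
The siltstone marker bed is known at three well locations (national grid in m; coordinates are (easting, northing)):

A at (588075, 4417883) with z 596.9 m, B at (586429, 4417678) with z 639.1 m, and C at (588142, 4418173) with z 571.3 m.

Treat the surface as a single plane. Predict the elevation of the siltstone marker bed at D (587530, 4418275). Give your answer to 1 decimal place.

Two edge vectors: A→B = (-1646, -205, 42.2), A→C = (67, 290, -25.6).
Normal n = (A→B) × (A→C) = (-6990, -39310.2, -463605).
So ∂z/∂E = −n_x/n_z = −0.015077491 and ∂z/∂N = −n_y/n_z = −0.084792442.
Intercept c from A: 596.9 + 8866.70 + 374603.09 = 384066.68.
At (587530, 4418275): z = −8858.5 − 374636.3 + 384066.68 = 571.9 m.

571.9 m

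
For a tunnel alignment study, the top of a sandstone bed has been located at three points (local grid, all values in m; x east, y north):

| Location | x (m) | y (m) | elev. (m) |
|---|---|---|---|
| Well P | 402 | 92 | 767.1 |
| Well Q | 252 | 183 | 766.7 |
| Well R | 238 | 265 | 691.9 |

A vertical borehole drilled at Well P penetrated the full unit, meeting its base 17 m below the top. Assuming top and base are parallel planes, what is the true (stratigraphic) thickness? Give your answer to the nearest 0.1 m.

10.9 m

Two edge vectors: Well P→Well Q = (-150, 91, -0.4), Well P→Well R = (-164, 173, -75.2).
Normal n = (Well P→Well Q) × (Well P→Well R) = (-6774, -11214.4, -11026).
So ∂z/∂x = −n_x/n_z = −0.61437 and ∂z/∂y = −n_y/n_z = −1.01709.
|∇z| = √(a²+b²) = 1.18824, so dip δ = arctan(1.18824) = 49.92°.
True thickness = vertical thickness × cos δ = 17 × cos 49.92° = 10.9 m.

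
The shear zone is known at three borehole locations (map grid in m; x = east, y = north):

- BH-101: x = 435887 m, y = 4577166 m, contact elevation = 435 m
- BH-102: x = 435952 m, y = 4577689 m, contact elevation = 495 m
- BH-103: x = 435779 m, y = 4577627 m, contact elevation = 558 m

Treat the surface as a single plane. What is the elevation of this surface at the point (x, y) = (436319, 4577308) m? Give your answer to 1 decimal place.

275.5 m

Let the plane be z = a·x + b·y + c.
BH-102−BH-101: 65a + 523b = 60;  BH-103−BH-101: −108a + 461b = 123.
Solving gives a = −0.424169163, b = 0.167439762.
Then c = 435 − a·435887 − b·4577166 = −581074.76.
At (436319, 4577308): z = −185073.1 + 766423.4 − 581074.76 = 275.5 m.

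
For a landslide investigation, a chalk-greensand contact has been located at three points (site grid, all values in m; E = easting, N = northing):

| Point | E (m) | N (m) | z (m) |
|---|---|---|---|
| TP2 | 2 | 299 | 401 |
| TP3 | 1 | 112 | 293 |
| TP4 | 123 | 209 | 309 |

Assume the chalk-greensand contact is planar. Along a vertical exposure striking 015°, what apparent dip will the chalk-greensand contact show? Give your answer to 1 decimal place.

Two edge vectors: TP2→TP3 = (-1, -187, -108), TP2→TP4 = (121, -90, -92).
Normal n = (TP2→TP3) × (TP2→TP4) = (7484, -13160, 22717).
So ∂z/∂E = −n_x/n_z = −0.32944 and ∂z/∂N = −n_y/n_z = 0.57930.
Unit vector along 015° is (sin 15°, cos 15°) = (0.2588, 0.9659).
Slope in that direction = a·(0.2588) + b·(0.9659) = 0.47430.
Apparent dip = arctan|0.47430| = 25.4° (true dip is 33.7°, so apparent ≤ true as expected).

25.4°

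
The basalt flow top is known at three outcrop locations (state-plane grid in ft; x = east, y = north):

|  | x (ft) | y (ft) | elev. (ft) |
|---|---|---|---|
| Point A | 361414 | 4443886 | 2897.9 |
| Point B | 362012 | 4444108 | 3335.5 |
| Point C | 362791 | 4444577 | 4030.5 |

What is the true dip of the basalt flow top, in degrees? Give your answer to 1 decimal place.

40.1°

Let the plane be z = a·x + b·y + c.
Point B−Point A: 598a + 222b = 437.6;  Point C−Point A: 1377a + 691b = 1132.6.
Solving gives a = 0.47380, b = 0.69491.
Gradient magnitude |∇z| = √(a² + b²) = √(0.22448 + 0.48290) = 0.84106.
True dip = arctan(0.84106) = 40.1°, dipping toward SW (azimuth ≈ 214°).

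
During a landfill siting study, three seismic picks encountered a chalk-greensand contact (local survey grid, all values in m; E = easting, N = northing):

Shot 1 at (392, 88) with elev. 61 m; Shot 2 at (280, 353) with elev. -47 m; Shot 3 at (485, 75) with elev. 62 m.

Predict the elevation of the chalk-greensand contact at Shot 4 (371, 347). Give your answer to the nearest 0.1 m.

Let the plane be z = a·E + b·N + c.
Shot 2−Shot 1: −112a + 265b = −108;  Shot 3−Shot 1: 93a − 13b = 1.
Solving gives a = −0.04912, b = −0.42831.
Then c = 61 − a·392 − b·88 = 117.95.
At (371, 347): z = −18.2 − 148.6 + 117.95 = -48.9 m.

-48.9 m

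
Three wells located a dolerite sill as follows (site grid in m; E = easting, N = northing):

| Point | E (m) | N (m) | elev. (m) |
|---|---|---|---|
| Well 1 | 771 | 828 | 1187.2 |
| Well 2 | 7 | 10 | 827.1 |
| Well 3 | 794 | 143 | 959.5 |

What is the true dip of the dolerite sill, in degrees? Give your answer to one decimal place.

Two edge vectors: Well 1→Well 2 = (-764, -818, -360.1), Well 1→Well 3 = (23, -685, -227.7).
Normal n = (Well 1→Well 2) × (Well 1→Well 3) = (-60409.9, -182245.1, 542154).
So ∂z/∂E = −n_x/n_z = 0.11143 and ∂z/∂N = −n_y/n_z = 0.33615.
Gradient magnitude |∇z| = √(a² + b²) = √(0.01242 + 0.11300) = 0.35414.
True dip = arctan(0.35414) = 19.5°, dipping toward SSW (azimuth ≈ 198°).

19.5°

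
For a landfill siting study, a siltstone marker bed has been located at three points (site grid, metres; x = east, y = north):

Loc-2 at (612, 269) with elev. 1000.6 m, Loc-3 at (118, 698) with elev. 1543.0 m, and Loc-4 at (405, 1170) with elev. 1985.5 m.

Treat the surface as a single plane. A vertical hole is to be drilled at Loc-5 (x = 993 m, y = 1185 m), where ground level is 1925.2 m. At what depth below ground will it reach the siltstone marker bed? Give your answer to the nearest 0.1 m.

33.2 m

Let the plane be z = a·x + b·y + c.
Loc-3−Loc-2: −494a + 429b = 542.4;  Loc-4−Loc-2: −207a + 901b = 984.9.
Solving gives a = −0.185748, b = 1.050444.
Then c = 1000.6 − a·612 − b·269 = 831.71.
At (993, 1185): z_contact = −184.45 + 1244.78 + 831.71 = 1892.04 m.
Depth below ground = 1925.2 − 1892.04 = 33.2 m.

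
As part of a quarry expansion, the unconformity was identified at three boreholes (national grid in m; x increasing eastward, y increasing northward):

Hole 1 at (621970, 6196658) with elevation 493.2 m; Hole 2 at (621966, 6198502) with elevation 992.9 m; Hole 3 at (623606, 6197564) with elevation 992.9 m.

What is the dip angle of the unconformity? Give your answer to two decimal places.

17.36°

Two edge vectors: Hole 1→Hole 2 = (-4, 1844, 499.7), Hole 1→Hole 3 = (1636, 906, 499.7).
Normal n = (Hole 1→Hole 2) × (Hole 1→Hole 3) = (468718.6, 819508, -3020408).
So ∂z/∂x = −n_x/n_z = 0.15518 and ∂z/∂y = −n_y/n_z = 0.27132.
Gradient magnitude |∇z| = √(a² + b²) = √(0.02408 + 0.07362) = 0.31257.
True dip = arctan(0.31257) = 17.36°, dipping toward SSW (azimuth ≈ 210°).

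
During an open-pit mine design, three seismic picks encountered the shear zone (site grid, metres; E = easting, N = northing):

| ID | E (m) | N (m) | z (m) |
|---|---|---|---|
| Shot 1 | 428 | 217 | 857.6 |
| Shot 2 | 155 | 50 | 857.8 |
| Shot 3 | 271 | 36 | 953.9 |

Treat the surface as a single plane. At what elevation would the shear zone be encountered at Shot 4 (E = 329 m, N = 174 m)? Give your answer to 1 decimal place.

837.8 m

Let the plane be z = a·E + b·N + c.
Shot 2−Shot 1: −273a − 167b = 0.2;  Shot 3−Shot 1: −157a − 181b = 96.3.
Solving gives a = 0.69181, b = −1.13212.
Then c = 857.6 − a·428 − b·217 = 807.18.
At (329, 174): z = 227.6 − 197.0 + 807.18 = 837.8 m.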